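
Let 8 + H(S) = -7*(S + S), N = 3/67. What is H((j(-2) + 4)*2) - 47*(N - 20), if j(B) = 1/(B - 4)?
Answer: 165335/201 ≈ 822.56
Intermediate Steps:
j(B) = 1/(-4 + B)
N = 3/67 (N = 3*(1/67) = 3/67 ≈ 0.044776)
H(S) = -8 - 14*S (H(S) = -8 - 7*(S + S) = -8 - 14*S)
H((j(-2) + 4)*2) - 47*(N - 20) = (-8 - 14*(1/(-4 - 2) + 4)*2) - 47*(3/67 - 20) = (-8 - 14*(1/(-6) + 4)*2) - 47*(-1337)/67 = (-8 - 14*(-⅙ + 4)*2) - 1*(-62839/67) = (-8 - 161*2/3) + 62839/67 = (-8 - 14*23/3) + 62839/67 = (-8 - 322/3) + 62839/67 = -346/3 + 62839/67 = 165335/201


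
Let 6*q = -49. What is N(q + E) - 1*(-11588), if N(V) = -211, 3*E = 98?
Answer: 11377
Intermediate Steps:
E = 98/3 (E = (⅓)*98 = 98/3 ≈ 32.667)
q = -49/6 (q = (⅙)*(-49) = -49/6 ≈ -8.1667)
N(q + E) - 1*(-11588) = -211 - 1*(-11588) = -211 + 11588 = 11377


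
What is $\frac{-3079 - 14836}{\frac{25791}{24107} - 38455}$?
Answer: $\frac{431876905}{927008894} \approx 0.46588$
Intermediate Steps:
$\frac{-3079 - 14836}{\frac{25791}{24107} - 38455} = - \frac{17915}{25791 \cdot \frac{1}{24107} - 38455} = - \frac{17915}{\frac{25791}{24107} - 38455} = - \frac{17915}{- \frac{927008894}{24107}} = \left(-17915\right) \left(- \frac{24107}{927008894}\right) = \frac{431876905}{927008894}$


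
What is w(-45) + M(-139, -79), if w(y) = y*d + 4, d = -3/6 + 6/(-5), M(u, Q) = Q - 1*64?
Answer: -125/2 ≈ -62.500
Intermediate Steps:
M(u, Q) = -64 + Q (M(u, Q) = Q - 64 = -64 + Q)
d = -17/10 (d = -3*⅙ + 6*(-⅕) = -½ - 6/5 = -17/10 ≈ -1.7000)
w(y) = 4 - 17*y/10 (w(y) = y*(-17/10) + 4 = -17*y/10 + 4 = 4 - 17*y/10)
w(-45) + M(-139, -79) = (4 - 17/10*(-45)) + (-64 - 79) = (4 + 153/2) - 143 = 161/2 - 143 = -125/2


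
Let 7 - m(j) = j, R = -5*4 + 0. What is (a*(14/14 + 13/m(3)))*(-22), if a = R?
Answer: 1870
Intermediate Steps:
R = -20 (R = -20 + 0 = -20)
m(j) = 7 - j
a = -20
(a*(14/14 + 13/m(3)))*(-22) = -20*(14/14 + 13/(7 - 1*3))*(-22) = -20*(14*(1/14) + 13/(7 - 3))*(-22) = -20*(1 + 13/4)*(-22) = -20*17/4*(-22) = -85*(-22) = 1870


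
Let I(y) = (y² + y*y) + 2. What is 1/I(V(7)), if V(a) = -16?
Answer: 1/514 ≈ 0.0019455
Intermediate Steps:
I(y) = 2 + 2*y² (I(y) = (y² + y²) + 2 = 2*y² + 2 = 2 + 2*y²)
1/I(V(7)) = 1/(2 + 2*(-16)²) = 1/(2 + 2*256) = 1/(2 + 512) = 1/514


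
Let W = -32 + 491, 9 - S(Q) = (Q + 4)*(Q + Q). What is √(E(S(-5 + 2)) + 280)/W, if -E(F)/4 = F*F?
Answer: 2*I*√155/459 ≈ 0.054248*I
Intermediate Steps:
S(Q) = 9 - 2*Q*(4 + Q) (S(Q) = 9 - (Q + 4)*(Q + Q) = 9 - (4 + Q)*2*Q = 9 - 2*Q*(4 + Q))
W = 459
E(F) = -4*F² (E(F) = -4*F*F = -4*F²)
√(E(S(-5 + 2)) + 280)/W = √(-4*(9 - 8*(-5 + 2) - 2*(-5 + 2)²)² + 280)/459 = √(-4*(9 - 8*(-3) - 2*(-3)²)² + 280)*(1/459) = √(-4*(9 + 24 - 2*9)² + 280)*(1/459) = √(-4*(9 + 24 - 18)² + 280)*(1/459) = √(-4*15² + 280)*(1/459) = √(-4*225 + 280)*(1/459) = √(-900 + 280)*(1/459) = √(-620)*(1/459) = (2*I*√155)*(1/459) = 2*I*√155/459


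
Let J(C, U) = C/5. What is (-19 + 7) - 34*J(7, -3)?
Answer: -298/5 ≈ -59.600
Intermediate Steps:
J(C, U) = C/5 (J(C, U) = C*(⅕) = C/5)
(-19 + 7) - 34*J(7, -3) = (-19 + 7) - 34*7/5 = -12 - 34*7/5 = -12 - 238/5 = -298/5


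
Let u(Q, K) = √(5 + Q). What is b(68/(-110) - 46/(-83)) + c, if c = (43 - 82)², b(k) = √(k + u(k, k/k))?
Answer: 1521 + √(-1332980 + 4565*√102863145)/4565 ≈ 1522.5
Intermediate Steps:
b(k) = √(k + √(5 + k))
c = 1521 (c = (-39)² = 1521)
b(68/(-110) - 46/(-83)) + c = √((68/(-110) - 46/(-83)) + √(5 + (68/(-110) - 46/(-83)))) + 1521 = √((68*(-1/110) - 46*(-1/83)) + √(5 + (68*(-1/110) - 46*(-1/83)))) + 1521 = √((-34/55 + 46/83) + √(5 + (-34/55 + 46/83))) + 1521 = √(-292/4565 + √(5 - 292/4565)) + 1521 = √(-292/4565 + √(22533/4565)) + 1521 = √(-292/4565 + √102863145/4565) + 1521 = 1521 + √(-292/4565 + √102863145/4565)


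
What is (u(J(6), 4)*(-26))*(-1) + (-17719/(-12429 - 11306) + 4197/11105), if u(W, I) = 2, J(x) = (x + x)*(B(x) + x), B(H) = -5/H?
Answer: 59584674/1121605 ≈ 53.124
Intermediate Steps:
J(x) = 2*x*(x - 5/x) (J(x) = (x + x)*(-5/x + x) = (2*x)*(x - 5/x) = 2*x*(x - 5/x))
(u(J(6), 4)*(-26))*(-1) + (-17719/(-12429 - 11306) + 4197/11105) = (2*(-26))*(-1) + (-17719/(-12429 - 11306) + 4197/11105) = -52*(-1) + (-17719/(-23735) + 4197*(1/11105)) = 52 + (-17719*(-1/23735) + 4197/11105) = 52 + (377/505 + 4197/11105) = 52 + 1261214/1121605 = 59584674/1121605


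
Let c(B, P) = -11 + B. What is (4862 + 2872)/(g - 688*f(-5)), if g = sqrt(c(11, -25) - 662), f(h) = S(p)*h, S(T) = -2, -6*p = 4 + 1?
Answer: -8868320/7889177 - 1289*I*sqrt(662)/7889177 ≈ -1.1241 - 0.0042039*I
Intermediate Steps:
p = -5/6 (p = -(4 + 1)/6 = -1/6*5 = -5/6 ≈ -0.83333)
f(h) = -2*h
g = I*sqrt(662) (g = sqrt((-11 + 11) - 662) = sqrt(0 - 662) = sqrt(-662) = I*sqrt(662) ≈ 25.729*I)
(4862 + 2872)/(g - 688*f(-5)) = (4862 + 2872)/(I*sqrt(662) - (-1376)*(-5)) = 7734/(I*sqrt(662) - 688*10) = 7734/(I*sqrt(662) - 6880) = 7734/(-6880 + I*sqrt(662))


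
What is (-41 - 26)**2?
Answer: 4489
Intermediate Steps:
(-41 - 26)**2 = (-67)**2 = 4489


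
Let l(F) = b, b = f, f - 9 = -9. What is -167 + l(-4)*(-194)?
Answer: -167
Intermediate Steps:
f = 0 (f = 9 - 9 = 0)
b = 0
l(F) = 0
-167 + l(-4)*(-194) = -167 + 0*(-194) = -167 + 0 = -167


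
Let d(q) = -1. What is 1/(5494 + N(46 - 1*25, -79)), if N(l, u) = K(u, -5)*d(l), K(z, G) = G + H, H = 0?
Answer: 1/5499 ≈ 0.00018185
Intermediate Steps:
K(z, G) = G (K(z, G) = G + 0 = G)
N(l, u) = 5 (N(l, u) = -5*(-1) = 5)
1/(5494 + N(46 - 1*25, -79)) = 1/(5494 + 5) = 1/5499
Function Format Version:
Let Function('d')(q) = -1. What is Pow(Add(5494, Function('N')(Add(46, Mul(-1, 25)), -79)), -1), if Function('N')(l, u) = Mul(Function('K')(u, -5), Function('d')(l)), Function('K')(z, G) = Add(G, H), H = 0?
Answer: Rational(1, 5499) ≈ 0.00018185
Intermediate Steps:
Function('K')(z, G) = G (Function('K')(z, G) = Add(G, 0) = G)
Function('N')(l, u) = 5 (Function('N')(l, u) = Mul(-5, -1) = 5)
Pow(Add(5494, Function('N')(Add(46, Mul(-1, 25)), -79)), -1) = Pow(Add(5494, 5), -1) = Pow(5499, -1) = Rational(1, 5499)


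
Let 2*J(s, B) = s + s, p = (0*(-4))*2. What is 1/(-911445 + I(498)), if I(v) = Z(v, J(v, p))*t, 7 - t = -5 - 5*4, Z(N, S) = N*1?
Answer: -1/895509 ≈ -1.1167e-6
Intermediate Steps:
p = 0 (p = 0*2 = 0)
J(s, B) = s (J(s, B) = (s + s)/2 = (2*s)/2 = s)
Z(N, S) = N
t = 32 (t = 7 - (-5 - 5*4) = 7 - (-5 - 20) = 7 - 1*(-25) = 7 + 25 = 32)
I(v) = 32*v (I(v) = v*32 = 32*v)
1/(-911445 + I(498)) = 1/(-911445 + 32*498) = 1/(-911445 + 15936) = 1/(-895509) = -1/895509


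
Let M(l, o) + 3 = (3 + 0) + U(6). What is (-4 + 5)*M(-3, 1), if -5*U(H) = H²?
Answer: -36/5 ≈ -7.2000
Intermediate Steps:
U(H) = -H²/5
M(l, o) = -36/5 (M(l, o) = -3 + ((3 + 0) - ⅕*6²) = -3 + (3 - ⅕*36) = -3 + (3 - 36/5) = -3 - 21/5 = -36/5)
(-4 + 5)*M(-3, 1) = (-4 + 5)*(-36/5) = 1*(-36/5) = -36/5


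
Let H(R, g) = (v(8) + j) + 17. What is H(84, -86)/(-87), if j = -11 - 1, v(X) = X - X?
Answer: -5/87 ≈ -0.057471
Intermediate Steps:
v(X) = 0
j = -12
H(R, g) = 5 (H(R, g) = (0 - 12) + 17 = -12 + 17 = 5)
H(84, -86)/(-87) = 5/(-87) = -1/87*5 = -5/87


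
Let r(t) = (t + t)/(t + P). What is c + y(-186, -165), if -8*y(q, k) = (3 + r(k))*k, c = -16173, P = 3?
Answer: -144622/9 ≈ -16069.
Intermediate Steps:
r(t) = 2*t/(3 + t) (r(t) = (t + t)/(t + 3) = (2*t)/(3 + t) = 2*t/(3 + t))
y(q, k) = -k*(3 + 2*k/(3 + k))/8 (y(q, k) = -(3 + 2*k/(3 + k))*k/8 = -k*(3 + 2*k/(3 + k))/8)
c + y(-186, -165) = -16173 - 1*(-165)*(9 + 5*(-165))/(24 + 8*(-165)) = -16173 - 1*(-165)*(9 - 825)/(24 - 1320) = -16173 - 1*(-165)*(-816)/(-1296) = -16173 - 1*(-165)*(-1/1296)*(-816) = -16173 + 935/9 = -144622/9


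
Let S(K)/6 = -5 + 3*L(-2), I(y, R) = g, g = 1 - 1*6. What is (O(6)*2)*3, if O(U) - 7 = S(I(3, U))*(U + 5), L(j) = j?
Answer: -4314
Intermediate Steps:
g = -5 (g = 1 - 6 = -5)
I(y, R) = -5
S(K) = -66 (S(K) = 6*(-5 + 3*(-2)) = 6*(-5 - 6) = 6*(-11) = -66)
O(U) = -323 - 66*U (O(U) = 7 - 66*(U + 5) = 7 - 66*(5 + U) = 7 + (-330 - 66*U) = -323 - 66*U)
(O(6)*2)*3 = ((-323 - 66*6)*2)*3 = ((-323 - 396)*2)*3 = -719*2*3 = -1438*3 = -4314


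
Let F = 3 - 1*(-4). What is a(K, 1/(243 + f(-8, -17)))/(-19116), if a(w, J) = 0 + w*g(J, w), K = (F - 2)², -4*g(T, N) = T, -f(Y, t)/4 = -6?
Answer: 25/20415888 ≈ 1.2245e-6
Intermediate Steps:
f(Y, t) = 24 (f(Y, t) = -4*(-6) = 24)
F = 7 (F = 3 + 4 = 7)
g(T, N) = -T/4
K = 25 (K = (7 - 2)² = 5² = 25)
a(w, J) = -J*w/4 (a(w, J) = 0 + w*(-J/4) = 0 - J*w/4 = -J*w/4)
a(K, 1/(243 + f(-8, -17)))/(-19116) = -¼*25/(243 + 24)/(-19116) = -¼*25/267*(-1/19116) = -¼*1/267*25*(-1/19116) = -25/1068*(-1/19116) = 25/20415888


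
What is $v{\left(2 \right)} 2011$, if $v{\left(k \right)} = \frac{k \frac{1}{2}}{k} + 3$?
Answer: $\frac{14077}{2} \approx 7038.5$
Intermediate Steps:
$v{\left(k \right)} = \frac{7}{2}$ ($v{\left(k \right)} = \frac{k \frac{1}{2}}{k} + 3 = \frac{\frac{1}{2} k}{k} + 3 = \frac{1}{2} + 3 = \frac{7}{2}$)
$v{\left(2 \right)} 2011 = \frac{7}{2} \cdot 2011 = \frac{14077}{2}$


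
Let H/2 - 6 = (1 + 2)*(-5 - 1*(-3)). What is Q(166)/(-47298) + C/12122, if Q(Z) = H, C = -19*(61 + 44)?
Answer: -105/638 ≈ -0.16458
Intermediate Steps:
C = -1995 (C = -19*105 = -1995)
H = 0 (H = 12 + 2*((1 + 2)*(-5 - 1*(-3))) = 12 + 2*(3*(-5 + 3)) = 12 + 2*(3*(-2)) = 12 + 2*(-6) = 12 - 12 = 0)
Q(Z) = 0
Q(166)/(-47298) + C/12122 = 0/(-47298) - 1995/12122 = 0*(-1/47298) - 1995*1/12122 = 0 - 105/638 = -105/638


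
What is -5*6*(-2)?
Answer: 60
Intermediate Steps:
-5*6*(-2) = -30*(-2) = 60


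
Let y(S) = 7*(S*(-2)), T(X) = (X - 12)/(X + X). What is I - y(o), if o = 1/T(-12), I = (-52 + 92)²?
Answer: 1614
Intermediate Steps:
I = 1600 (I = 40² = 1600)
T(X) = (-12 + X)/(2*X) (T(X) = (-12 + X)/((2*X)) = (-12 + X)*(1/(2*X)) = (-12 + X)/(2*X))
o = 1 (o = 1/((½)*(-12 - 12)/(-12)) = 1/((½)*(-1/12)*(-24)) = 1/1 = 1)
y(S) = -14*S (y(S) = 7*(-2*S) = -14*S)
I - y(o) = 1600 - (-14) = 1600 - 1*(-14) = 1600 + 14 = 1614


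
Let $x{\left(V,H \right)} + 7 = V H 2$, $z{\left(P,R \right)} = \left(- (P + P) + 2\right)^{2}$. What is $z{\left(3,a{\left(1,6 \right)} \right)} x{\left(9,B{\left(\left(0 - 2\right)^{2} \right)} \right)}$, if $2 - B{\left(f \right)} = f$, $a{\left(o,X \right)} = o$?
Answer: $-688$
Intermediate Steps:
$z{\left(P,R \right)} = \left(2 - 2 P\right)^{2}$ ($z{\left(P,R \right)} = \left(- 2 P + 2\right)^{2} = \left(2 - 2 P\right)^{2}$)
$B{\left(f \right)} = 2 - f$
$x{\left(V,H \right)} = -7 + 2 H V$ ($x{\left(V,H \right)} = -7 + V H 2 = -7 + H V 2 = -7 + 2 H V$)
$z{\left(3,a{\left(1,6 \right)} \right)} x{\left(9,B{\left(\left(0 - 2\right)^{2} \right)} \right)} = 4 \left(-1 + 3\right)^{2} \left(-7 + 2 \left(2 - \left(0 - 2\right)^{2}\right) 9\right) = 4 \cdot 2^{2} \left(-7 + 2 \left(2 - \left(-2\right)^{2}\right) 9\right) = 4 \cdot 4 \left(-7 + 2 \left(2 - 4\right) 9\right) = 16 \left(-7 + 2 \left(2 - 4\right) 9\right) = 16 \left(-7 + 2 \left(-2\right) 9\right) = 16 \left(-7 - 36\right) = 16 \left(-43\right) = -688$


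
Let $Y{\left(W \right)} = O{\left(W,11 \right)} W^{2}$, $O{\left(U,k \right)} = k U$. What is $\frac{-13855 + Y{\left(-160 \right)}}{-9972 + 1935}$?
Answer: $\frac{15023285}{2679} \approx 5607.8$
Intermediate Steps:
$O{\left(U,k \right)} = U k$
$Y{\left(W \right)} = 11 W^{3}$ ($Y{\left(W \right)} = W 11 W^{2} = 11 W W^{2} = 11 W^{3}$)
$\frac{-13855 + Y{\left(-160 \right)}}{-9972 + 1935} = \frac{-13855 + 11 \left(-160\right)^{3}}{-9972 + 1935} = \frac{-13855 + 11 \left(-4096000\right)}{-8037} = \left(-13855 - 45056000\right) \left(- \frac{1}{8037}\right) = \left(-45069855\right) \left(- \frac{1}{8037}\right) = \frac{15023285}{2679}$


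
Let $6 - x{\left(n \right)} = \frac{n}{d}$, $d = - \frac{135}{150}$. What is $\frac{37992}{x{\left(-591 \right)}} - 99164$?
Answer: $- \frac{24210263}{244} \approx -99222.0$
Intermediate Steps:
$d = - \frac{9}{10}$ ($d = \left(-135\right) \frac{1}{150} = - \frac{9}{10} \approx -0.9$)
$x{\left(n \right)} = 6 + \frac{10 n}{9}$ ($x{\left(n \right)} = 6 - \frac{n}{- \frac{9}{10}} = 6 - n \left(- \frac{10}{9}\right) = 6 - - \frac{10 n}{9} = 6 + \frac{10 n}{9}$)
$\frac{37992}{x{\left(-591 \right)}} - 99164 = \frac{37992}{6 + \frac{10}{9} \left(-591\right)} - 99164 = \frac{37992}{6 - \frac{1970}{3}} - 99164 = \frac{37992}{- \frac{1952}{3}} - 99164 = 37992 \left(- \frac{3}{1952}\right) - 99164 = - \frac{14247}{244} - 99164 = - \frac{24210263}{244}$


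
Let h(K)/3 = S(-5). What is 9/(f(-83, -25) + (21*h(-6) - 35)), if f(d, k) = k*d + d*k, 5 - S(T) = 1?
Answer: 9/4367 ≈ 0.0020609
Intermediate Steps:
S(T) = 4 (S(T) = 5 - 1*1 = 5 - 1 = 4)
f(d, k) = 2*d*k (f(d, k) = d*k + d*k = 2*d*k)
h(K) = 12 (h(K) = 3*4 = 12)
9/(f(-83, -25) + (21*h(-6) - 35)) = 9/(2*(-83)*(-25) + (21*12 - 35)) = 9/(4150 + (252 - 35)) = 9/(4150 + 217) = 9/4367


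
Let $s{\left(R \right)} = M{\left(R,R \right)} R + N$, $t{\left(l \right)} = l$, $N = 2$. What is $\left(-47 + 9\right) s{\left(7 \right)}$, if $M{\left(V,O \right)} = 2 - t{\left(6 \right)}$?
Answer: $988$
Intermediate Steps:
$M{\left(V,O \right)} = -4$ ($M{\left(V,O \right)} = 2 - 6 = -4$)
$s{\left(R \right)} = 2 - 4 R$ ($s{\left(R \right)} = - 4 R + 2 = 2 - 4 R$)
$\left(-47 + 9\right) s{\left(7 \right)} = \left(-47 + 9\right) \left(2 - 28\right) = - 38 \left(2 - 28\right) = \left(-38\right) \left(-26\right) = 988$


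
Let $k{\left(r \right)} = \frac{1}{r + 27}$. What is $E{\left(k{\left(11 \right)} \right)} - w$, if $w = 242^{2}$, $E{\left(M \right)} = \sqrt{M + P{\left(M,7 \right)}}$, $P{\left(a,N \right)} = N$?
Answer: $-58564 + \frac{\sqrt{10146}}{38} \approx -58561.0$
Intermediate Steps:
$k{\left(r \right)} = \frac{1}{27 + r}$
$E{\left(M \right)} = \sqrt{7 + M}$ ($E{\left(M \right)} = \sqrt{M + 7} = \sqrt{7 + M}$)
$w = 58564$
$E{\left(k{\left(11 \right)} \right)} - w = \sqrt{7 + \frac{1}{27 + 11}} - 58564 = \sqrt{7 + \frac{1}{38}} - 58564 = \sqrt{\frac{267}{38}} - 58564 = \frac{\sqrt{10146}}{38} - 58564 = -58564 + \frac{\sqrt{10146}}{38}$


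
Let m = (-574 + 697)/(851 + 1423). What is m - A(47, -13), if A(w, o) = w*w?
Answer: -1674381/758 ≈ -2208.9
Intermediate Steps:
A(w, o) = w²
m = 41/758 (m = 123/2274 = 123*(1/2274) = 41/758 ≈ 0.054090)
m - A(47, -13) = 41/758 - 1*47² = 41/758 - 1*2209 = 41/758 - 2209 = -1674381/758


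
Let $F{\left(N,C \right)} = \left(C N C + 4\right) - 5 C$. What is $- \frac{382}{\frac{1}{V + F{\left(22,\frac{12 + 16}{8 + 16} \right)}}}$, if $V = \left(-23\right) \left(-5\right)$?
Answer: $- \frac{492016}{9} \approx -54668.0$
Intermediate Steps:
$F{\left(N,C \right)} = 4 - 5 C + N C^{2}$ ($F{\left(N,C \right)} = \left(N C^{2} + 4\right) - 5 C = \left(4 + N C^{2}\right) - 5 C = 4 - 5 C + N C^{2}$)
$V = 115$
$- \frac{382}{\frac{1}{V + F{\left(22,\frac{12 + 16}{8 + 16} \right)}}} = - \frac{382}{\frac{1}{115 + \left(4 - 5 \frac{12 + 16}{8 + 16} + 22 \left(\frac{12 + 16}{8 + 16}\right)^{2}\right)}} = - \frac{382}{\frac{1}{115 + \left(4 - 5 \cdot \frac{28}{24} + 22 \left(\frac{28}{24}\right)^{2}\right)}} = - \frac{382}{\frac{1}{115 + \left(4 - 5 \cdot 28 \cdot \frac{1}{24} + 22 \left(28 \cdot \frac{1}{24}\right)^{2}\right)}} = - \frac{382}{\frac{1}{115 + \left(4 - \frac{35}{6} + 22 \left(\frac{7}{6}\right)^{2}\right)}} = - \frac{382}{\frac{1}{115 + \left(4 - \frac{35}{6} + 22 \cdot \frac{49}{36}\right)}} = - \frac{382}{\frac{1}{115 + \left(4 - \frac{35}{6} + \frac{539}{18}\right)}} = - \frac{382}{\frac{1}{115 + \frac{253}{9}}} = - \frac{382}{\frac{1}{\frac{1288}{9}}} = - \frac{382}{\frac{9}{1288}} = \left(-382\right) \frac{1288}{9} = - \frac{492016}{9}$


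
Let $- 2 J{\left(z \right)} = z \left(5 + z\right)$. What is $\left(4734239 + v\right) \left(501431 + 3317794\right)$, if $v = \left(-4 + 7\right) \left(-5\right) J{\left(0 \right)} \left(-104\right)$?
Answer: $18081123944775$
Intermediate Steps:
$J{\left(z \right)} = - \frac{z \left(5 + z\right)}{2}$
$v = 0$ ($v = \left(-4 + 7\right) \left(-5\right) \left(\left(- \frac{1}{2}\right) 0 \left(5 + 0\right)\right) \left(-104\right) = 3 \left(-5\right) \left(\left(- \frac{1}{2}\right) 0 \cdot 5\right) \left(-104\right) = \left(-15\right) 0 \left(-104\right) = 0 \left(-104\right) = 0$)
$\left(4734239 + v\right) \left(501431 + 3317794\right) = \left(4734239 + 0\right) \left(501431 + 3317794\right) = 4734239 \cdot 3819225 = 18081123944775$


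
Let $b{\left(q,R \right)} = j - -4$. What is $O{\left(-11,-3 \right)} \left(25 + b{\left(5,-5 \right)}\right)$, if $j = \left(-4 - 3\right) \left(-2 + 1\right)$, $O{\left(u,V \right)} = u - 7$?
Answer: $-648$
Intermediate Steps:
$O{\left(u,V \right)} = -7 + u$ ($O{\left(u,V \right)} = u - 7 = -7 + u$)
$j = 7$ ($j = \left(-7\right) \left(-1\right) = 7$)
$b{\left(q,R \right)} = 11$ ($b{\left(q,R \right)} = 7 - -4 = 7 + 4 = 11$)
$O{\left(-11,-3 \right)} \left(25 + b{\left(5,-5 \right)}\right) = \left(-7 - 11\right) \left(25 + 11\right) = \left(-18\right) 36 = -648$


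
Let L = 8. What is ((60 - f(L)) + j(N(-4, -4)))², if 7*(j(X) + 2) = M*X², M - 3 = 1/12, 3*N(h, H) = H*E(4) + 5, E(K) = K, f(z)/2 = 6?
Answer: 1540798009/571536 ≈ 2695.9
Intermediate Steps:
f(z) = 12 (f(z) = 2*6 = 12)
N(h, H) = 5/3 + 4*H/3 (N(h, H) = (H*4 + 5)/3 = (4*H + 5)/3 = (5 + 4*H)/3 = 5/3 + 4*H/3)
M = 37/12 (M = 3 + 1/12 = 37/12 ≈ 3.0833)
j(X) = -2 + 37*X²/84 (j(X) = -2 + (37*X²/12)/7 = -2 + 37*X²/84)
((60 - f(L)) + j(N(-4, -4)))² = ((60 - 1*12) + (-2 + 37*(5/3 + (4/3)*(-4))²/84))² = ((60 - 12) + (-2 + 37*(5/3 - 16/3)²/84))² = (48 + (-2 + 37*(-11/3)²/84))² = (48 + (-2 + (37/84)*(121/9)))² = (48 + (-2 + 4477/756))² = (48 + 2965/756)² = (39253/756)² = 1540798009/571536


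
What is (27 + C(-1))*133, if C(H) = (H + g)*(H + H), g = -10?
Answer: 6517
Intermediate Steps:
C(H) = 2*H*(-10 + H) (C(H) = (H - 10)*(H + H) = (-10 + H)*(2*H) = 2*H*(-10 + H))
(27 + C(-1))*133 = (27 + 2*(-1)*(-10 - 1))*133 = (27 + 2*(-1)*(-11))*133 = (27 + 22)*133 = 49*133 = 6517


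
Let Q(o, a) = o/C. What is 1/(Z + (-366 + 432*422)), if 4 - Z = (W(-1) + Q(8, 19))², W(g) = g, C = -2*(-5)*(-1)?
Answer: 25/4548469 ≈ 5.4964e-6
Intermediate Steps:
C = -10 (C = 10*(-1) = -10)
Q(o, a) = -o/10 (Q(o, a) = o/(-10) = o*(-⅒) = -o/10)
Z = 19/25 (Z = 4 - (-1 - ⅒*8)² = 4 - (-1 - ⅘)² = 4 - (-9/5)² = 4 - 1*81/25 = 4 - 81/25 = 19/25 ≈ 0.76000)
1/(Z + (-366 + 432*422)) = 1/(19/25 + (-366 + 432*422)) = 1/(19/25 + (-366 + 182304)) = 1/(19/25 + 181938) = 1/(4548469/25) = 25/4548469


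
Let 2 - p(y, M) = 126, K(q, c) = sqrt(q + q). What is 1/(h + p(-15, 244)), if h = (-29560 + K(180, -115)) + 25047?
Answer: -4637/21501409 - 6*sqrt(10)/21501409 ≈ -0.00021654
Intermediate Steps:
K(q, c) = sqrt(2)*sqrt(q) (K(q, c) = sqrt(2*q) = sqrt(2)*sqrt(q))
p(y, M) = -124 (p(y, M) = 2 - 1*126 = 2 - 126 = -124)
h = -4513 + 6*sqrt(10) (h = (-29560 + sqrt(2)*sqrt(180)) + 25047 = (-29560 + sqrt(2)*(6*sqrt(5))) + 25047 = (-29560 + 6*sqrt(10)) + 25047 = -4513 + 6*sqrt(10) ≈ -4494.0)
1/(h + p(-15, 244)) = 1/((-4513 + 6*sqrt(10)) - 124) = 1/(-4637 + 6*sqrt(10))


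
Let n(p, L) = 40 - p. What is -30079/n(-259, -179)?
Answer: -30079/299 ≈ -100.60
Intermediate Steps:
-30079/n(-259, -179) = -30079/(40 - 1*(-259)) = -30079/(40 + 259) = -30079/299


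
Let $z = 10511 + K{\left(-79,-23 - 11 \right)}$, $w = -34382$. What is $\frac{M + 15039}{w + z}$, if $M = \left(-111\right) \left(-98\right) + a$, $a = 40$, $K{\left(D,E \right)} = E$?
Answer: $- \frac{25957}{23905} \approx -1.0858$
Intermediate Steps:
$z = 10477$ ($z = 10511 - 34 = 10477$)
$M = 10918$ ($M = \left(-111\right) \left(-98\right) + 40 = 10878 + 40 = 10918$)
$\frac{M + 15039}{w + z} = \frac{10918 + 15039}{-34382 + 10477} = \frac{25957}{-23905} = 25957 \left(- \frac{1}{23905}\right) = - \frac{25957}{23905}$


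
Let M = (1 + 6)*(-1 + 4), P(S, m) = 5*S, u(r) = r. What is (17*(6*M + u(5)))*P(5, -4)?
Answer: 55675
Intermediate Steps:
M = 21 (M = 7*3 = 21)
(17*(6*M + u(5)))*P(5, -4) = (17*(6*21 + 5))*(5*5) = (17*(126 + 5))*25 = (17*131)*25 = 2227*25 = 55675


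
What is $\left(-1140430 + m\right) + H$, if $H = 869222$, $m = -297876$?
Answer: $-569084$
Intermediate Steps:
$\left(-1140430 + m\right) + H = \left(-1140430 - 297876\right) + 869222 = -1438306 + 869222 = -569084$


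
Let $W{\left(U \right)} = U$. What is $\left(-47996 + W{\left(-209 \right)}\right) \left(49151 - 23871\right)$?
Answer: $-1218622400$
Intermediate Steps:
$\left(-47996 + W{\left(-209 \right)}\right) \left(49151 - 23871\right) = \left(-47996 - 209\right) \left(49151 - 23871\right) = \left(-48205\right) 25280 = -1218622400$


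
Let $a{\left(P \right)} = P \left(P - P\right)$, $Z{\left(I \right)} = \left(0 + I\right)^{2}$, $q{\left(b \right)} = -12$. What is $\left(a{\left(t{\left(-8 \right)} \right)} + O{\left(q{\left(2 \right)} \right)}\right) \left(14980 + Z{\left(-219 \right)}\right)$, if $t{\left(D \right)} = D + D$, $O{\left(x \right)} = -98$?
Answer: $-6168218$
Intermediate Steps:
$Z{\left(I \right)} = I^{2}$
$t{\left(D \right)} = 2 D$
$a{\left(P \right)} = 0$ ($a{\left(P \right)} = P 0 = 0$)
$\left(a{\left(t{\left(-8 \right)} \right)} + O{\left(q{\left(2 \right)} \right)}\right) \left(14980 + Z{\left(-219 \right)}\right) = \left(0 - 98\right) \left(14980 + \left(-219\right)^{2}\right) = - 98 \left(14980 + 47961\right) = \left(-98\right) 62941 = -6168218$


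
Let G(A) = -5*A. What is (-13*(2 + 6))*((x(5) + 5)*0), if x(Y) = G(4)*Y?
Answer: 0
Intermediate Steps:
x(Y) = -20*Y (x(Y) = (-5*4)*Y = -20*Y)
(-13*(2 + 6))*((x(5) + 5)*0) = (-13*(2 + 6))*((-20*5 + 5)*0) = (-13*8)*((-100 + 5)*0) = -(-9880)*0 = -104*0 = 0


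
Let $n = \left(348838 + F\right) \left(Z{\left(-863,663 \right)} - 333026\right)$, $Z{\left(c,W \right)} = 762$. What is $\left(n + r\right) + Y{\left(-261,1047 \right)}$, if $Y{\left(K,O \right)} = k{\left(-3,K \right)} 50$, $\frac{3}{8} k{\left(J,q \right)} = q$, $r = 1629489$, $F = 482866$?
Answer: $-276343703167$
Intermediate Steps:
$k{\left(J,q \right)} = \frac{8 q}{3}$
$Y{\left(K,O \right)} = \frac{400 K}{3}$ ($Y{\left(K,O \right)} = \frac{8 K}{3} \cdot 50 = \frac{400 K}{3}$)
$n = -276345297856$ ($n = \left(348838 + 482866\right) \left(762 - 333026\right) = 831704 \left(-332264\right) = -276345297856$)
$\left(n + r\right) + Y{\left(-261,1047 \right)} = \left(-276345297856 + 1629489\right) + \frac{400}{3} \left(-261\right) = -276343668367 - 34800 = -276343703167$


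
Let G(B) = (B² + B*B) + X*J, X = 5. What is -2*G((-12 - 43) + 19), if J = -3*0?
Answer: -5184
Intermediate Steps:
J = 0
G(B) = 2*B² (G(B) = (B² + B*B) + 5*0 = (B² + B²) + 0 = 2*B² + 0 = 2*B²)
-2*G((-12 - 43) + 19) = -4*((-12 - 43) + 19)² = -4*(-55 + 19)² = -4*(-36)² = -4*1296 = -2*2592 = -5184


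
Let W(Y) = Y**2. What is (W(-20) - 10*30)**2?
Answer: 10000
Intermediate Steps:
(W(-20) - 10*30)**2 = ((-20)**2 - 10*30)**2 = (400 - 300)**2 = 100**2 = 10000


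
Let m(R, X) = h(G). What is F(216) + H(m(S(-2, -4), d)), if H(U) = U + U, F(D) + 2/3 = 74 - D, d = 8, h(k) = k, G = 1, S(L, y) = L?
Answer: -422/3 ≈ -140.67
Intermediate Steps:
m(R, X) = 1
F(D) = 220/3 - D (F(D) = -2/3 + (74 - D) = 220/3 - D)
H(U) = 2*U
F(216) + H(m(S(-2, -4), d)) = (220/3 - 1*216) + 2*1 = (220/3 - 216) + 2 = -428/3 + 2 = -422/3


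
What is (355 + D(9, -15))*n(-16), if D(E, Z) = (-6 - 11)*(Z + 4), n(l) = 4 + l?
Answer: -6504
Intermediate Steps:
D(E, Z) = -68 - 17*Z (D(E, Z) = -17*(4 + Z) = -68 - 17*Z)
(355 + D(9, -15))*n(-16) = (355 + (-68 - 17*(-15)))*(4 - 16) = (355 + (-68 + 255))*(-12) = (355 + 187)*(-12) = 542*(-12) = -6504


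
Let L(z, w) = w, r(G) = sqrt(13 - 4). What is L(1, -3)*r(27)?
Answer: -9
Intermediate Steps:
r(G) = 3 (r(G) = sqrt(9) = 3)
L(1, -3)*r(27) = -3*3 = -9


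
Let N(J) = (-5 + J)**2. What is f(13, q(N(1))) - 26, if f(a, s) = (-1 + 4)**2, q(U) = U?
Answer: -17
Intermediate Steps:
f(a, s) = 9 (f(a, s) = 3**2 = 9)
f(13, q(N(1))) - 26 = 9 - 26 = -17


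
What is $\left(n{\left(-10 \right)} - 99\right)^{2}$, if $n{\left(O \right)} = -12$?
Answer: $12321$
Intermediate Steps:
$\left(n{\left(-10 \right)} - 99\right)^{2} = \left(-12 - 99\right)^{2} = \left(-111\right)^{2} = 12321$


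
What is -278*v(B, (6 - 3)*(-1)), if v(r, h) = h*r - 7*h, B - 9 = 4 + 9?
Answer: 12510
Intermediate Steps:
B = 22 (B = 9 + (4 + 9) = 9 + 13 = 22)
v(r, h) = -7*h + h*r
-278*v(B, (6 - 3)*(-1)) = -278*(6 - 3)*(-1)*(-7 + 22) = -278*3*(-1)*15 = -(-834)*15 = -278*(-45) = 12510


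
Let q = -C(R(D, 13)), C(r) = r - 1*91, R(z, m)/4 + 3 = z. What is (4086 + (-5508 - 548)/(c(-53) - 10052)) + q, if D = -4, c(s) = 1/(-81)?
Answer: 3424256201/814213 ≈ 4205.6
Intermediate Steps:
c(s) = -1/81
R(z, m) = -12 + 4*z
C(r) = -91 + r (C(r) = r - 91 = -91 + r)
q = 119 (q = -(-91 + (-12 + 4*(-4))) = -(-91 + (-12 - 16)) = -(-91 - 28) = -1*(-119) = 119)
(4086 + (-5508 - 548)/(c(-53) - 10052)) + q = (4086 + (-5508 - 548)/(-1/81 - 10052)) + 119 = (4086 - 6056/(-814213/81)) + 119 = (4086 - 6056*(-81/814213)) + 119 = (4086 + 490536/814213) + 119 = 3327364854/814213 + 119 = 3424256201/814213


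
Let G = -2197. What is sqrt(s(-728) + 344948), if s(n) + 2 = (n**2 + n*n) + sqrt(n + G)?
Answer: sqrt(1404914 + 15*I*sqrt(13)) ≈ 1185.3 + 0.02*I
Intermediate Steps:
s(n) = -2 + sqrt(-2197 + n) + 2*n**2 (s(n) = -2 + ((n**2 + n*n) + sqrt(n - 2197)) = -2 + ((n**2 + n**2) + sqrt(-2197 + n)) = -2 + (2*n**2 + sqrt(-2197 + n)) = -2 + (sqrt(-2197 + n) + 2*n**2) = -2 + sqrt(-2197 + n) + 2*n**2)
sqrt(s(-728) + 344948) = sqrt((-2 + sqrt(-2197 - 728) + 2*(-728)**2) + 344948) = sqrt((-2 + sqrt(-2925) + 2*529984) + 344948) = sqrt((-2 + 15*I*sqrt(13) + 1059968) + 344948) = sqrt((1059966 + 15*I*sqrt(13)) + 344948) = sqrt(1404914 + 15*I*sqrt(13))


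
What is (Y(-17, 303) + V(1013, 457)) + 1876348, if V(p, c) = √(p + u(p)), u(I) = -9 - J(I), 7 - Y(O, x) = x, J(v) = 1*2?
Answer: 1876052 + √1002 ≈ 1.8761e+6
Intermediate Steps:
J(v) = 2
Y(O, x) = 7 - x
u(I) = -11 (u(I) = -9 - 1*2 = -9 - 2 = -11)
V(p, c) = √(-11 + p) (V(p, c) = √(p - 11) = √(-11 + p))
(Y(-17, 303) + V(1013, 457)) + 1876348 = ((7 - 1*303) + √(-11 + 1013)) + 1876348 = ((7 - 303) + √1002) + 1876348 = (-296 + √1002) + 1876348 = 1876052 + √1002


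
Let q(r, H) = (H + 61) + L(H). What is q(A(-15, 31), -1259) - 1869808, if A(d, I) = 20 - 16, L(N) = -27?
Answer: -1871033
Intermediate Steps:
A(d, I) = 4
q(r, H) = 34 + H (q(r, H) = (H + 61) - 27 = (61 + H) - 27 = 34 + H)
q(A(-15, 31), -1259) - 1869808 = (34 - 1259) - 1869808 = -1225 - 1869808 = -1871033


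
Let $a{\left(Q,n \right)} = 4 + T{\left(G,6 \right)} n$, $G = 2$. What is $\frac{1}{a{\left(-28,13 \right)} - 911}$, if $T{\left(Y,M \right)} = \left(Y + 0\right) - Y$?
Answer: $- \frac{1}{907} \approx -0.0011025$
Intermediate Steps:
$T{\left(Y,M \right)} = 0$ ($T{\left(Y,M \right)} = Y - Y = 0$)
$a{\left(Q,n \right)} = 4$ ($a{\left(Q,n \right)} = 4 + 0 n = 4 + 0 = 4$)
$\frac{1}{a{\left(-28,13 \right)} - 911} = \frac{1}{4 - 911} = \frac{1}{-907} = - \frac{1}{907}$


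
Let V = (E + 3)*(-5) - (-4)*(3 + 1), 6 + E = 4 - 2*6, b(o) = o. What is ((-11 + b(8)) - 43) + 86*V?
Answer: 6060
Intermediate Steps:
E = -14 (E = -6 + (4 - 2*6) = -6 + (4 - 12) = -6 - 8 = -14)
V = 71 (V = (-14 + 3)*(-5) - (-4)*(3 + 1) = -11*(-5) - (-4)*4 = 55 - 1*(-16) = 55 + 16 = 71)
((-11 + b(8)) - 43) + 86*V = ((-11 + 8) - 43) + 86*71 = (-3 - 43) + 6106 = -46 + 6106 = 6060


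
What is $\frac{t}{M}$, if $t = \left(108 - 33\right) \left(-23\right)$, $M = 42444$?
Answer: $- \frac{575}{14148} \approx -0.040642$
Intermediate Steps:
$t = -1725$ ($t = 75 \left(-23\right) = -1725$)
$\frac{t}{M} = - \frac{1725}{42444} = \left(-1725\right) \frac{1}{42444} = - \frac{575}{14148}$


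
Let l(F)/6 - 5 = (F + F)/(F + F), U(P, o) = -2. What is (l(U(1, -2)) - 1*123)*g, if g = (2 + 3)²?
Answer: -2175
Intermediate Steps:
l(F) = 36 (l(F) = 30 + 6*((F + F)/(F + F)) = 30 + 6*((2*F)/((2*F))) = 30 + 6*((2*F)*(1/(2*F))) = 30 + 6*1 = 30 + 6 = 36)
g = 25 (g = 5² = 25)
(l(U(1, -2)) - 1*123)*g = (36 - 1*123)*25 = (36 - 123)*25 = -87*25 = -2175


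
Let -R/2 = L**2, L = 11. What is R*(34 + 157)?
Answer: -46222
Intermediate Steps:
R = -242 (R = -2*11**2 = -2*121 = -242)
R*(34 + 157) = -242*(34 + 157) = -242*191 = -46222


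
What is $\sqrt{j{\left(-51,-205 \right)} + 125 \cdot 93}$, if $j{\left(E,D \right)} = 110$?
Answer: $\sqrt{11735} \approx 108.33$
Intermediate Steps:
$\sqrt{j{\left(-51,-205 \right)} + 125 \cdot 93} = \sqrt{110 + 125 \cdot 93} = \sqrt{110 + 11625} = \sqrt{11735}$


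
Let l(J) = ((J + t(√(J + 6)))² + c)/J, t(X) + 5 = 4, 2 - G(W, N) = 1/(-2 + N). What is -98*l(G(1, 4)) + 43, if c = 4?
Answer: -704/3 ≈ -234.67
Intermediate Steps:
G(W, N) = 2 - 1/(-2 + N)
t(X) = -1 (t(X) = -5 + 4 = -1)
l(J) = (4 + (-1 + J)²)/J (l(J) = ((J - 1)² + 4)/J = ((-1 + J)² + 4)/J = (4 + (-1 + J)²)/J)
-98*l(G(1, 4)) + 43 = -98*(4 + (-1 + (-5 + 2*4)/(-2 + 4))²)/((-5 + 2*4)/(-2 + 4)) + 43 = -98*(4 + (-1 + (-5 + 8)/2)²)/((-5 + 8)/2) + 43 = -98*(4 + (-1 + (½)*3)²)/((½)*3) + 43 = -98*(4 + (-1 + 3/2)²)/3/2 + 43 = -196*(4 + (½)²)/3 + 43 = -196*(4 + ¼)/3 + 43 = -196*17/(3*4) + 43 = -98*17/6 + 43 = -833/3 + 43 = -704/3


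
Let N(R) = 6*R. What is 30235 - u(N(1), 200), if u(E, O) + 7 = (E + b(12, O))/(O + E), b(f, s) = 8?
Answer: 3114919/103 ≈ 30242.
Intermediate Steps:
u(E, O) = -7 + (8 + E)/(E + O) (u(E, O) = -7 + (E + 8)/(O + E) = -7 + (8 + E)/(E + O))
30235 - u(N(1), 200) = 30235 - (8 - 7*200 - 36)/(6*1 + 200) = 30235 - (8 - 1400 - 6*6)/(6 + 200) = 30235 - (8 - 1400 - 36)/206 = 30235 - (-1428)/206 = 30235 - 1*(-714/103) = 30235 + 714/103 = 3114919/103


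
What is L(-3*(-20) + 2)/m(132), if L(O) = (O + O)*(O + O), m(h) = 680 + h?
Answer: 3844/203 ≈ 18.936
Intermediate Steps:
L(O) = 4*O² (L(O) = (2*O)*(2*O) = 4*O²)
L(-3*(-20) + 2)/m(132) = (4*(-3*(-20) + 2)²)/(680 + 132) = (4*(60 + 2)²)/812 = (4*62²)*(1/812) = (4*3844)*(1/812) = 15376*(1/812) = 3844/203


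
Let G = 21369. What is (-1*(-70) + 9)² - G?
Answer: -15128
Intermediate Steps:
(-1*(-70) + 9)² - G = (-1*(-70) + 9)² - 1*21369 = (70 + 9)² - 21369 = 79² - 21369 = 6241 - 21369 = -15128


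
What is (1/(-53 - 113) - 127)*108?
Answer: -1138482/83 ≈ -13717.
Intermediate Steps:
(1/(-53 - 113) - 127)*108 = (1/(-166) - 127)*108 = (-1/166 - 127)*108 = -21083/166*108 = -1138482/83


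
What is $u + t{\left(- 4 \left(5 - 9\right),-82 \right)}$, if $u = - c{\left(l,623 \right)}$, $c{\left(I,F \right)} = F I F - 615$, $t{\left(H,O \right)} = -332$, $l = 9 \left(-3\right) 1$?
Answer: $10479766$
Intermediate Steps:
$l = -27$ ($l = \left(-27\right) 1 = -27$)
$c{\left(I,F \right)} = -615 + I F^{2}$ ($c{\left(I,F \right)} = I F^{2} - 615 = -615 + I F^{2}$)
$u = 10480098$ ($u = - (-615 - 27 \cdot 623^{2}) = - (-615 - 10479483) = \left(-1\right) \left(-10480098\right) = 10480098$)
$u + t{\left(- 4 \left(5 - 9\right),-82 \right)} = 10480098 - 332 = 10479766$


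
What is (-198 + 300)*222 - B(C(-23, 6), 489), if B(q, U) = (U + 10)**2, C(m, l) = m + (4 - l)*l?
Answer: -226357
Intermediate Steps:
C(m, l) = m + l*(4 - l)
B(q, U) = (10 + U)**2
(-198 + 300)*222 - B(C(-23, 6), 489) = (-198 + 300)*222 - (10 + 489)**2 = 102*222 - 1*499**2 = 22644 - 1*249001 = 22644 - 249001 = -226357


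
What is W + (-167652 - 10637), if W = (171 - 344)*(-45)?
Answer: -170504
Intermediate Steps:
W = 7785 (W = -173*(-45) = 7785)
W + (-167652 - 10637) = 7785 + (-167652 - 10637) = 7785 - 178289 = -170504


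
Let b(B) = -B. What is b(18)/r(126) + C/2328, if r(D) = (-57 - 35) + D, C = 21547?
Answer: 345347/39576 ≈ 8.7262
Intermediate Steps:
r(D) = -92 + D
b(18)/r(126) + C/2328 = (-1*18)/(-92 + 126) + 21547/2328 = -18/34 + 21547*(1/2328) = -18*1/34 + 21547/2328 = -9/17 + 21547/2328 = 345347/39576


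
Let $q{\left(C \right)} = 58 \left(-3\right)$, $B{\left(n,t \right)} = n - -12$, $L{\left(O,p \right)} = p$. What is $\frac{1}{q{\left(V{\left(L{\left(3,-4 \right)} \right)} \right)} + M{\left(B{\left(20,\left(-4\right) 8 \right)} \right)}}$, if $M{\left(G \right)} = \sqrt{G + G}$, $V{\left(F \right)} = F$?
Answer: $- \frac{1}{166} \approx -0.0060241$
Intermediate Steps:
$B{\left(n,t \right)} = 12 + n$ ($B{\left(n,t \right)} = n + 12 = 12 + n$)
$M{\left(G \right)} = \sqrt{2} \sqrt{G}$ ($M{\left(G \right)} = \sqrt{2 G} = \sqrt{2} \sqrt{G}$)
$q{\left(C \right)} = -174$
$\frac{1}{q{\left(V{\left(L{\left(3,-4 \right)} \right)} \right)} + M{\left(B{\left(20,\left(-4\right) 8 \right)} \right)}} = \frac{1}{-174 + \sqrt{2} \sqrt{12 + 20}} = \frac{1}{-174 + \sqrt{2} \sqrt{32}} = \frac{1}{-174 + \sqrt{2} \cdot 4 \sqrt{2}} = \frac{1}{-174 + 8} = \frac{1}{-166} = - \frac{1}{166}$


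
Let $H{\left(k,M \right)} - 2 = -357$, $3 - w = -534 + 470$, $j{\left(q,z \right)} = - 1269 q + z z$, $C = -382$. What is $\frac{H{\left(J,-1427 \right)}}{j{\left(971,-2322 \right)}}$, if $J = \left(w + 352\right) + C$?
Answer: $- \frac{71}{831897} \approx -8.5347 \cdot 10^{-5}$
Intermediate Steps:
$j{\left(q,z \right)} = z^{2} - 1269 q$ ($j{\left(q,z \right)} = - 1269 q + z^{2} = z^{2} - 1269 q$)
$w = 67$ ($w = 3 - \left(-534 + 470\right) = 3 - -64 = 3 + 64 = 67$)
$J = 37$ ($J = \left(67 + 352\right) - 382 = 419 - 382 = 37$)
$H{\left(k,M \right)} = -355$ ($H{\left(k,M \right)} = 2 - 357 = -355$)
$\frac{H{\left(J,-1427 \right)}}{j{\left(971,-2322 \right)}} = - \frac{355}{\left(-2322\right)^{2} - 1232199} = - \frac{355}{5391684 - 1232199} = - \frac{355}{4159485} = \left(-355\right) \frac{1}{4159485} = - \frac{71}{831897}$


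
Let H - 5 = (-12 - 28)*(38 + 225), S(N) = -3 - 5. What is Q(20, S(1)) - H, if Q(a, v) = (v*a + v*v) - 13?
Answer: 10406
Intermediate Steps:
S(N) = -8
H = -10515 (H = 5 + (-12 - 28)*(38 + 225) = 5 - 40*263 = 5 - 10520 = -10515)
Q(a, v) = -13 + v² + a*v (Q(a, v) = (a*v + v²) - 13 = (v² + a*v) - 13 = -13 + v² + a*v)
Q(20, S(1)) - H = (-13 + (-8)² + 20*(-8)) - 1*(-10515) = (-13 + 64 - 160) + 10515 = -109 + 10515 = 10406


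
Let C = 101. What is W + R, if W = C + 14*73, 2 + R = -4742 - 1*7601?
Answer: -11222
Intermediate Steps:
R = -12345 (R = -2 + (-4742 - 1*7601) = -2 + (-4742 - 7601) = -2 - 12343 = -12345)
W = 1123 (W = 101 + 14*73 = 101 + 1022 = 1123)
W + R = 1123 - 12345 = -11222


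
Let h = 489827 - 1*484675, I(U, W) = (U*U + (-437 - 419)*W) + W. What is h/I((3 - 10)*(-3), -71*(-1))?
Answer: -644/7533 ≈ -0.085490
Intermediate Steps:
I(U, W) = U**2 - 855*W (I(U, W) = (U**2 - 856*W) + W = U**2 - 855*W)
h = 5152 (h = 489827 - 484675 = 5152)
h/I((3 - 10)*(-3), -71*(-1)) = 5152/(((3 - 10)*(-3))**2 - (-60705)*(-1)) = 5152/((-7*(-3))**2 - 855*71) = 5152/(21**2 - 60705) = 5152/(441 - 60705) = 5152/(-60264) = 5152*(-1/60264) = -644/7533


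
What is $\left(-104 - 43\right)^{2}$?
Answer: $21609$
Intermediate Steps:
$\left(-104 - 43\right)^{2} = \left(-147\right)^{2} = 21609$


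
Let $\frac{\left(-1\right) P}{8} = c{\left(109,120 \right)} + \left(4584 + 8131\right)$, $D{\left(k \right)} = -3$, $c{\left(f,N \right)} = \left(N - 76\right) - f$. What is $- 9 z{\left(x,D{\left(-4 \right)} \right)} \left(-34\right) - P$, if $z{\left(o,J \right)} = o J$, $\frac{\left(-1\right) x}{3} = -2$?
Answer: $95692$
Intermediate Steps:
$c{\left(f,N \right)} = -76 + N - f$ ($c{\left(f,N \right)} = \left(-76 + N\right) - f = -76 + N - f$)
$x = 6$ ($x = \left(-3\right) \left(-2\right) = 6$)
$z{\left(o,J \right)} = J o$
$P = -101200$ ($P = - 8 \left(\left(-76 + 120 - 109\right) + \left(4584 + 8131\right)\right) = - 8 \left(\left(-76 + 120 - 109\right) + 12715\right) = - 8 \left(-65 + 12715\right) = \left(-8\right) 12650 = -101200$)
$- 9 z{\left(x,D{\left(-4 \right)} \right)} \left(-34\right) - P = - 9 \left(\left(-3\right) 6\right) \left(-34\right) - -101200 = \left(-9\right) \left(-18\right) \left(-34\right) + 101200 = 162 \left(-34\right) + 101200 = -5508 + 101200 = 95692$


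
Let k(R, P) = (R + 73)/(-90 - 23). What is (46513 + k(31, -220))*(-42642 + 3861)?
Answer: -203827700565/113 ≈ -1.8038e+9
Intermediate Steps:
k(R, P) = -73/113 - R/113 (k(R, P) = (73 + R)/(-113) = (73 + R)*(-1/113) = -73/113 - R/113)
(46513 + k(31, -220))*(-42642 + 3861) = (46513 + (-73/113 - 1/113*31))*(-42642 + 3861) = (46513 + (-73/113 - 31/113))*(-38781) = (46513 - 104/113)*(-38781) = (5255865/113)*(-38781) = -203827700565/113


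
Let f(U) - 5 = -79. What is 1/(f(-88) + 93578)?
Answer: 1/93504 ≈ 1.0695e-5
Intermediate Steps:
f(U) = -74 (f(U) = 5 - 79 = -74)
1/(f(-88) + 93578) = 1/(-74 + 93578) = 1/93504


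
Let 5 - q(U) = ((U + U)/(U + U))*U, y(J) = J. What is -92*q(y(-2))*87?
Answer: -56028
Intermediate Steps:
q(U) = 5 - U (q(U) = 5 - (U + U)/(U + U)*U = 5 - (2*U)/((2*U))*U = 5 - (2*U)*(1/(2*U))*U = 5 - U)
-92*q(y(-2))*87 = -92*(5 - 1*(-2))*87 = -92*(5 + 2)*87 = -92*7*87 = -644*87 = -56028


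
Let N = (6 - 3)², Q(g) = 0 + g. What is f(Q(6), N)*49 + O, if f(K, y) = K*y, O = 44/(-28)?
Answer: 18511/7 ≈ 2644.4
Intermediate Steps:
Q(g) = g
N = 9 (N = 3² = 9)
O = -11/7 (O = 44*(-1/28) = -11/7 ≈ -1.5714)
f(Q(6), N)*49 + O = (6*9)*49 - 11/7 = 54*49 - 11/7 = 2646 - 11/7 = 18511/7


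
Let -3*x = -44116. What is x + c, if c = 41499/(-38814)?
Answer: 570731309/38814 ≈ 14704.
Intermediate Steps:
c = -13833/12938 (c = 41499*(-1/38814) = -13833/12938 ≈ -1.0692)
x = 44116/3 (x = -1/3*(-44116) = 44116/3 ≈ 14705.)
x + c = 44116/3 - 13833/12938 = 570731309/38814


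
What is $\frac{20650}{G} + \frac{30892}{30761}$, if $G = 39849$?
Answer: $\frac{1866229958}{1225795089} \approx 1.5225$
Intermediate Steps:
$\frac{20650}{G} + \frac{30892}{30761} = \frac{20650}{39849} + \frac{30892}{30761} = \frac{1866229958}{1225795089}$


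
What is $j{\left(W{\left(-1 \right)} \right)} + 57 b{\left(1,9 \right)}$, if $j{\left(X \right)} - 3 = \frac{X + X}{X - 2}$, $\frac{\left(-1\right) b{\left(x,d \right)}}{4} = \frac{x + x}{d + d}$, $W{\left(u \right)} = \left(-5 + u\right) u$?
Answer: $- \frac{58}{3} \approx -19.333$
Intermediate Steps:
$W{\left(u \right)} = u \left(-5 + u\right)$
$b{\left(x,d \right)} = - \frac{4 x}{d}$ ($b{\left(x,d \right)} = - 4 \frac{x + x}{d + d} = - 4 \frac{2 x}{2 d} = - 4 \cdot 2 x \frac{1}{2 d} = - 4 \frac{x}{d} = - \frac{4 x}{d}$)
$j{\left(X \right)} = 3 + \frac{2 X}{-2 + X}$ ($j{\left(X \right)} = 3 + \frac{X + X}{X - 2} = 3 + \frac{2 X}{-2 + X}$)
$j{\left(W{\left(-1 \right)} \right)} + 57 b{\left(1,9 \right)} = \frac{-6 + 5 \left(- (-5 - 1)\right)}{-2 - \left(-5 - 1\right)} + 57 \left(\left(-4\right) 1 \cdot \frac{1}{9}\right) = \frac{-6 + 5 \left(\left(-1\right) \left(-6\right)\right)}{-2 - -6} + 57 \left(\left(-4\right) 1 \cdot \frac{1}{9}\right) = \frac{-6 + 5 \cdot 6}{-2 + 6} + 57 \left(- \frac{4}{9}\right) = \frac{-6 + 30}{4} - \frac{76}{3} = \frac{1}{4} \cdot 24 - \frac{76}{3} = 6 - \frac{76}{3} = - \frac{58}{3}$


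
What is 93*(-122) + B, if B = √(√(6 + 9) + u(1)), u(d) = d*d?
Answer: -11346 + √(1 + √15) ≈ -11344.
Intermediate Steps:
u(d) = d²
B = √(1 + √15) (B = √(√(6 + 9) + 1²) = √(√15 + 1) = √(1 + √15) ≈ 2.2075)
93*(-122) + B = 93*(-122) + √(1 + √15) = -11346 + √(1 + √15)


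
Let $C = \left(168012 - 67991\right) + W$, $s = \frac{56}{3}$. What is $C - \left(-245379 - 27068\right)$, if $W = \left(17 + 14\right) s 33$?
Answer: $391564$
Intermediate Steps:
$s = \frac{56}{3}$ ($s = 56 \cdot \frac{1}{3} = \frac{56}{3} \approx 18.667$)
$W = 19096$ ($W = \left(17 + 14\right) \frac{56}{3} \cdot 33 = 31 \cdot \frac{56}{3} \cdot 33 = \frac{1736}{3} \cdot 33 = 19096$)
$C = 119117$ ($C = \left(168012 - 67991\right) + 19096 = 100021 + 19096 = 119117$)
$C - \left(-245379 - 27068\right) = 119117 - \left(-245379 - 27068\right) = 119117 - -272447 = 119117 + 272447 = 391564$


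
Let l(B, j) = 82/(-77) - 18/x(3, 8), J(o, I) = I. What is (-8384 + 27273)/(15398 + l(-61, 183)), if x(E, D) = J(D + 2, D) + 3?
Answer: 1454453/1185438 ≈ 1.2269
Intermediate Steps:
x(E, D) = 3 + D (x(E, D) = D + 3 = 3 + D)
l(B, j) = -208/77 (l(B, j) = 82/(-77) - 18/(3 + 8) = 82*(-1/77) - 18/11 = -82/77 - 18*1/11 = -82/77 - 18/11 = -208/77)
(-8384 + 27273)/(15398 + l(-61, 183)) = (-8384 + 27273)/(15398 - 208/77) = 18889/(1185438/77) = 18889*(77/1185438) = 1454453/1185438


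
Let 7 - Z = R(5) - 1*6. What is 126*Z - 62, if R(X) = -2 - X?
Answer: 2458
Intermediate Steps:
Z = 20 (Z = 7 - ((-2 - 1*5) - 1*6) = 7 - ((-2 - 5) - 6) = 7 - (-7 - 6) = 7 - 1*(-13) = 7 + 13 = 20)
126*Z - 62 = 126*20 - 62 = 2520 - 62 = 2458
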